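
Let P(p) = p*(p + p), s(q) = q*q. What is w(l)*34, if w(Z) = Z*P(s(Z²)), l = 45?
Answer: 51454283695312500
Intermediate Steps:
s(q) = q²
P(p) = 2*p² (P(p) = p*(2*p) = 2*p²)
w(Z) = 2*Z⁹ (w(Z) = Z*(2*((Z²)²)²) = Z*(2*(Z⁴)²) = Z*(2*Z⁸) = 2*Z⁹)
w(l)*34 = (2*45⁹)*34 = (2*756680642578125)*34 = 1513361285156250*34 = 51454283695312500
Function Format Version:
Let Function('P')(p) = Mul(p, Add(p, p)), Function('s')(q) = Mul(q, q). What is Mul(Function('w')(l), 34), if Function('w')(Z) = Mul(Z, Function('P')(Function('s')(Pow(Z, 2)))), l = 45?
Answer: 51454283695312500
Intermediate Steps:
Function('s')(q) = Pow(q, 2)
Function('P')(p) = Mul(2, Pow(p, 2)) (Function('P')(p) = Mul(p, Mul(2, p)) = Mul(2, Pow(p, 2)))
Function('w')(Z) = Mul(2, Pow(Z, 9)) (Function('w')(Z) = Mul(Z, Mul(2, Pow(Pow(Pow(Z, 2), 2), 2))) = Mul(Z, Mul(2, Pow(Pow(Z, 4), 2))) = Mul(Z, Mul(2, Pow(Z, 8))) = Mul(2, Pow(Z, 9)))
Mul(Function('w')(l), 34) = Mul(Mul(2, Pow(45, 9)), 34) = Mul(Mul(2, 756680642578125), 34) = Mul(1513361285156250, 34) = 51454283695312500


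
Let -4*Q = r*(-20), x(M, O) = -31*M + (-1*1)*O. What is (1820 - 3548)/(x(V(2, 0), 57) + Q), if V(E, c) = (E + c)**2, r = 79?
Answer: -864/107 ≈ -8.0748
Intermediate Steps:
x(M, O) = -O - 31*M (x(M, O) = -31*M - O = -O - 31*M)
Q = 395 (Q = -79*(-20)/4 = -1/4*(-1580) = 395)
(1820 - 3548)/(x(V(2, 0), 57) + Q) = (1820 - 3548)/((-1*57 - 31*(2 + 0)**2) + 395) = -1728/((-57 - 31*2**2) + 395) = -1728/((-57 - 31*4) + 395) = -1728/((-57 - 124) + 395) = -1728/(-181 + 395) = -1728/214 = -1728*1/214 = -864/107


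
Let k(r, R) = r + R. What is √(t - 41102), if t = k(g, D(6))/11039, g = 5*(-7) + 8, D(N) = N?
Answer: I*√102217760489/1577 ≈ 202.74*I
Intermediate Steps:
g = -27 (g = -35 + 8 = -27)
k(r, R) = R + r
t = -3/1577 (t = (6 - 27)/11039 = -21*1/11039 = -3/1577 ≈ -0.0019023)
√(t - 41102) = √(-3/1577 - 41102) = √(-64817857/1577) = I*√102217760489/1577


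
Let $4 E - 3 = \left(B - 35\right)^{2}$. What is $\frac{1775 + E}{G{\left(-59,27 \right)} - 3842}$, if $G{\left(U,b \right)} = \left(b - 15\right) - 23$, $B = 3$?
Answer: $- \frac{8127}{15412} \approx -0.52732$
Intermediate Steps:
$G{\left(U,b \right)} = -38 + b$ ($G{\left(U,b \right)} = \left(-15 + b\right) - 23 = -38 + b$)
$E = \frac{1027}{4}$ ($E = \frac{3}{4} + \frac{\left(3 - 35\right)^{2}}{4} = \frac{3}{4} + \frac{\left(-32\right)^{2}}{4} = \frac{3}{4} + \frac{1}{4} \cdot 1024 = \frac{3}{4} + 256 = \frac{1027}{4} \approx 256.75$)
$\frac{1775 + E}{G{\left(-59,27 \right)} - 3842} = \frac{1775 + \frac{1027}{4}}{\left(-38 + 27\right) - 3842} = \frac{8127}{4 \left(-11 - 3842\right)} = \frac{8127}{4 \left(-3853\right)} = \frac{8127}{4} \left(- \frac{1}{3853}\right) = - \frac{8127}{15412}$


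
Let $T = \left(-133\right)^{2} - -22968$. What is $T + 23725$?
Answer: $64382$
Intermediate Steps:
$T = 40657$ ($T = 17689 + 22968 = 40657$)
$T + 23725 = 40657 + 23725 = 64382$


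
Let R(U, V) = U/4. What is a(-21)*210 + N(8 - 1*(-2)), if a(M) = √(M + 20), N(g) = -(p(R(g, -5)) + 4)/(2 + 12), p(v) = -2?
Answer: -⅐ + 210*I ≈ -0.14286 + 210.0*I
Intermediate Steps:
R(U, V) = U/4 (R(U, V) = U*(¼) = U/4)
N(g) = -⅐ (N(g) = -(-2 + 4)/(2 + 12) = -2/14 = -1*⅐ = -⅐)
a(M) = √(20 + M)
a(-21)*210 + N(8 - 1*(-2)) = √(20 - 21)*210 - ⅐ = √(-1)*210 - ⅐ = I*210 - ⅐ = 210*I - ⅐ = -⅐ + 210*I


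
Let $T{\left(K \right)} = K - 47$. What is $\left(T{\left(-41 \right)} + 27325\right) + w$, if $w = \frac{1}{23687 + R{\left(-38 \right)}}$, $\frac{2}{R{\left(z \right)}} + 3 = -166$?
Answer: $\frac{109032462106}{4003101} \approx 27237.0$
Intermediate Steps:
$R{\left(z \right)} = - \frac{2}{169}$ ($R{\left(z \right)} = \frac{2}{-3 - 166} = \frac{2}{-169} = 2 \left(- \frac{1}{169}\right) = - \frac{2}{169}$)
$T{\left(K \right)} = -47 + K$ ($T{\left(K \right)} = K - 47 = -47 + K$)
$w = \frac{169}{4003101}$ ($w = \frac{1}{23687 - \frac{2}{169}} = \frac{1}{\frac{4003101}{169}} = \frac{169}{4003101} \approx 4.2217 \cdot 10^{-5}$)
$\left(T{\left(-41 \right)} + 27325\right) + w = \left(\left(-47 - 41\right) + 27325\right) + \frac{169}{4003101} = \left(-88 + 27325\right) + \frac{169}{4003101} = 27237 + \frac{169}{4003101} = \frac{109032462106}{4003101}$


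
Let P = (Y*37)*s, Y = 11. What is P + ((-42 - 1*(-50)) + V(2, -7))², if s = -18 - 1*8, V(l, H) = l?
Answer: -10482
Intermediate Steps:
s = -26 (s = -18 - 8 = -26)
P = -10582 (P = (11*37)*(-26) = 407*(-26) = -10582)
P + ((-42 - 1*(-50)) + V(2, -7))² = -10582 + ((-42 - 1*(-50)) + 2)² = -10582 + ((-42 + 50) + 2)² = -10582 + (8 + 2)² = -10582 + 10² = -10582 + 100 = -10482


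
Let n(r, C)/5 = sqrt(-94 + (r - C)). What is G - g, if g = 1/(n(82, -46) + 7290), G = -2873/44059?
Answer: -15300174736/234143845175 + sqrt(34)/10628650 ≈ -0.065345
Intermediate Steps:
n(r, C) = 5*sqrt(-94 + r - C) (n(r, C) = 5*sqrt(-94 + (r - C)) = 5*sqrt(-94 + r - C))
G = -2873/44059 (G = -2873*1/44059 = -2873/44059 ≈ -0.065208)
g = 1/(7290 + 5*sqrt(34)) (g = 1/(5*sqrt(-94 + 82 - 1*(-46)) + 7290) = 1/(5*sqrt(-94 + 82 + 46) + 7290) = 1/(5*sqrt(34) + 7290) = 1/(7290 + 5*sqrt(34)) ≈ 0.00013663)
G - g = -2873/44059 - (729/5314325 - sqrt(34)/10628650) = -2873/44059 + (-729/5314325 + sqrt(34)/10628650) = -15300174736/234143845175 + sqrt(34)/10628650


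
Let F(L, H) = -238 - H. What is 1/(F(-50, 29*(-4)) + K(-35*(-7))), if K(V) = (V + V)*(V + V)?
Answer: 1/239978 ≈ 4.1671e-6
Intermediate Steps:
K(V) = 4*V**2 (K(V) = (2*V)*(2*V) = 4*V**2)
1/(F(-50, 29*(-4)) + K(-35*(-7))) = 1/((-238 - 29*(-4)) + 4*(-35*(-7))**2) = 1/((-238 - 1*(-116)) + 4*245**2) = 1/((-238 + 116) + 4*60025) = 1/(-122 + 240100) = 1/239978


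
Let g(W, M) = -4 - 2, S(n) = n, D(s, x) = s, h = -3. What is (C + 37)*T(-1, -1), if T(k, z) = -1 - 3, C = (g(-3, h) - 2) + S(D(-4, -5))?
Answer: -100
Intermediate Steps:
g(W, M) = -6
C = -12 (C = (-6 - 2) - 4 = -8 - 4 = -12)
T(k, z) = -4
(C + 37)*T(-1, -1) = (-12 + 37)*(-4) = 25*(-4) = -100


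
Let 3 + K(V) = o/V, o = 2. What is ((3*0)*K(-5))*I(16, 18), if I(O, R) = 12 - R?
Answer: 0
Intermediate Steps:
K(V) = -3 + 2/V
((3*0)*K(-5))*I(16, 18) = ((3*0)*(-3 + 2/(-5)))*(12 - 1*18) = (0*(-3 + 2*(-⅕)))*(12 - 18) = (0*(-3 - ⅖))*(-6) = (0*(-17/5))*(-6) = 0*(-6) = 0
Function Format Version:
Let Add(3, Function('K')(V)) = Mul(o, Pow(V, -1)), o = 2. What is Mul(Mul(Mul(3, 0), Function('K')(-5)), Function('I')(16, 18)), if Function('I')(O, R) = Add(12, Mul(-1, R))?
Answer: 0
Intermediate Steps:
Function('K')(V) = Add(-3, Mul(2, Pow(V, -1)))
Mul(Mul(Mul(3, 0), Function('K')(-5)), Function('I')(16, 18)) = Mul(Mul(Mul(3, 0), Add(-3, Mul(2, Pow(-5, -1)))), Add(12, Mul(-1, 18))) = Mul(Mul(0, Add(-3, Mul(2, Rational(-1, 5)))), Add(12, -18)) = Mul(Mul(0, Add(-3, Rational(-2, 5))), -6) = Mul(Mul(0, Rational(-17, 5)), -6) = Mul(0, -6) = 0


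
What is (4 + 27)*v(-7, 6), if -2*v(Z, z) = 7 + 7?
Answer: -217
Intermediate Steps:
v(Z, z) = -7 (v(Z, z) = -(7 + 7)/2 = -1/2*14 = -7)
(4 + 27)*v(-7, 6) = (4 + 27)*(-7) = 31*(-7) = -217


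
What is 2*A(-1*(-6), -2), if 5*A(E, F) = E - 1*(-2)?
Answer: 16/5 ≈ 3.2000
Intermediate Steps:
A(E, F) = ⅖ + E/5 (A(E, F) = (E - 1*(-2))/5 = (E + 2)/5 = (2 + E)/5 = ⅖ + E/5)
2*A(-1*(-6), -2) = 2*(⅖ + (-1*(-6))/5) = 2*(⅖ + (⅕)*6) = 2*(⅖ + 6/5) = 2*(8/5) = 16/5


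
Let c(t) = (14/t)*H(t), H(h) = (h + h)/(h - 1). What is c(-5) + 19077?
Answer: 57217/3 ≈ 19072.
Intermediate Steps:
H(h) = 2*h/(-1 + h) (H(h) = (2*h)/(-1 + h) = 2*h/(-1 + h))
c(t) = 28/(-1 + t) (c(t) = (14/t)*(2*t/(-1 + t)) = 28/(-1 + t))
c(-5) + 19077 = 28/(-1 - 5) + 19077 = 28/(-6) + 19077 = 28*(-⅙) + 19077 = -14/3 + 19077 = 57217/3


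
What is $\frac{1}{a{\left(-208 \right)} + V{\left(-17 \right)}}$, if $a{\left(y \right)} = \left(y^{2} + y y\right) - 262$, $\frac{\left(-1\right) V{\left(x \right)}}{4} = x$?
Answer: $\frac{1}{86334} \approx 1.1583 \cdot 10^{-5}$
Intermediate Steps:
$V{\left(x \right)} = - 4 x$
$a{\left(y \right)} = -262 + 2 y^{2}$ ($a{\left(y \right)} = \left(y^{2} + y^{2}\right) - 262 = 2 y^{2} - 262 = -262 + 2 y^{2}$)
$\frac{1}{a{\left(-208 \right)} + V{\left(-17 \right)}} = \frac{1}{\left(-262 + 2 \left(-208\right)^{2}\right) - -68} = \frac{1}{\left(-262 + 2 \cdot 43264\right) + 68} = \frac{1}{\left(-262 + 86528\right) + 68} = \frac{1}{86266 + 68} = \frac{1}{86334}$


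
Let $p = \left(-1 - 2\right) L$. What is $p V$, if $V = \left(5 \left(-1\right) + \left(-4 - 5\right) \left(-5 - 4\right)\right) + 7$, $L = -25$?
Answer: $6225$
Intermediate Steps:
$p = 75$ ($p = \left(-1 - 2\right) \left(-25\right) = \left(-3\right) \left(-25\right) = 75$)
$V = 83$ ($V = \left(-5 - -81\right) + 7 = \left(-5 + 81\right) + 7 = 76 + 7 = 83$)
$p V = 75 \cdot 83 = 6225$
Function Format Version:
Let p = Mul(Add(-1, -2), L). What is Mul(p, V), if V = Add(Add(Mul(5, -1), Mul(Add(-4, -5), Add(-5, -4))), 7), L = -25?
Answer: 6225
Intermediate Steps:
p = 75 (p = Mul(Add(-1, -2), -25) = Mul(-3, -25) = 75)
V = 83 (V = Add(Add(-5, Mul(-9, -9)), 7) = Add(Add(-5, 81), 7) = Add(76, 7) = 83)
Mul(p, V) = Mul(75, 83) = 6225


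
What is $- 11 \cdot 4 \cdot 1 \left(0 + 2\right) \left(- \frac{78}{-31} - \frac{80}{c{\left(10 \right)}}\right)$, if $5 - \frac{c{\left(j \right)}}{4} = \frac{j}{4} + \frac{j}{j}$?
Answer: $\frac{88528}{93} \approx 951.91$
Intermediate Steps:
$c{\left(j \right)} = 16 - j$ ($c{\left(j \right)} = 20 - 4 \left(\frac{j}{4} + \frac{j}{j}\right) = 20 - 4 \left(j \frac{1}{4} + 1\right) = 20 - 4 \left(\frac{j}{4} + 1\right) = 20 - 4 \left(1 + \frac{j}{4}\right) = 20 - \left(4 + j\right) = 16 - j$)
$- 11 \cdot 4 \cdot 1 \left(0 + 2\right) \left(- \frac{78}{-31} - \frac{80}{c{\left(10 \right)}}\right) = - 11 \cdot 4 \cdot 1 \left(0 + 2\right) \left(- \frac{78}{-31} - \frac{80}{16 - 10}\right) = - 11 \cdot 4 \cdot 2 \left(\left(-78\right) \left(- \frac{1}{31}\right) - \frac{80}{16 - 10}\right) = \left(-11\right) 8 \left(\frac{78}{31} - \frac{80}{6}\right) = - 88 \left(\frac{78}{31} - \frac{40}{3}\right) = \left(-88\right) \left(- \frac{1006}{93}\right) = \frac{88528}{93}$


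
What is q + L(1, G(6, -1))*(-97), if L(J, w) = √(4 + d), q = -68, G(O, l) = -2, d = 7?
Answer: -68 - 97*√11 ≈ -389.71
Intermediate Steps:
L(J, w) = √11 (L(J, w) = √(4 + 7) = √11)
q + L(1, G(6, -1))*(-97) = -68 + √11*(-97) = -68 - 97*√11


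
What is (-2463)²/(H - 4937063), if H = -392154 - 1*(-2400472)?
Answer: -6066369/2928745 ≈ -2.0713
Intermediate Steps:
H = 2008318 (H = -392154 + 2400472 = 2008318)
(-2463)²/(H - 4937063) = (-2463)²/(2008318 - 4937063) = 6066369/(-2928745) = 6066369*(-1/2928745) = -6066369/2928745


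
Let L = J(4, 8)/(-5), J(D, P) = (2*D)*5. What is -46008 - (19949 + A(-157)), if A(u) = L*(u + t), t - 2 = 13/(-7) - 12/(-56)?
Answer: -470471/7 ≈ -67210.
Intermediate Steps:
t = 5/14 (t = 2 + (13/(-7) - 12/(-56)) = 2 + (13*(-1/7) - 12*(-1/56)) = 2 + (-13/7 + 3/14) = 2 - 23/14 = 5/14 ≈ 0.35714)
J(D, P) = 10*D
L = -8 (L = (10*4)/(-5) = 40*(-1/5) = -8)
A(u) = -20/7 - 8*u (A(u) = -8*(u + 5/14) = -8*(5/14 + u) = -20/7 - 8*u)
-46008 - (19949 + A(-157)) = -46008 - (19949 + (-20/7 - 8*(-157))) = -46008 - (19949 + (-20/7 + 1256)) = -46008 - (19949 + 8772/7) = -46008 - 1*148415/7 = -46008 - 148415/7 = -470471/7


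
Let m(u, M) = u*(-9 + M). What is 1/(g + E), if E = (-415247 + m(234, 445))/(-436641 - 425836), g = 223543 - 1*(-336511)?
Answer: 862477/483034006981 ≈ 1.7855e-6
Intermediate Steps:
g = 560054 (g = 223543 + 336511 = 560054)
E = 313223/862477 (E = (-415247 + 234*(-9 + 445))/(-436641 - 425836) = (-415247 + 234*436)/(-862477) = (-415247 + 102024)*(-1/862477) = -313223*(-1/862477) = 313223/862477 ≈ 0.36317)
1/(g + E) = 1/(560054 + 313223/862477) = 1/(483034006981/862477) = 862477/483034006981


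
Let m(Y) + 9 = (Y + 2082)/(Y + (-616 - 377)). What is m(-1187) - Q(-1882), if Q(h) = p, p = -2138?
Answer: 928065/436 ≈ 2128.6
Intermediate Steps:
m(Y) = -9 + (2082 + Y)/(-993 + Y) (m(Y) = -9 + (Y + 2082)/(Y + (-616 - 377)) = -9 + (2082 + Y)/(Y - 993) = -9 + (2082 + Y)/(-993 + Y))
Q(h) = -2138
m(-1187) - Q(-1882) = (11019 - 8*(-1187))/(-993 - 1187) - 1*(-2138) = (11019 + 9496)/(-2180) + 2138 = -1/2180*20515 + 2138 = -4103/436 + 2138 = 928065/436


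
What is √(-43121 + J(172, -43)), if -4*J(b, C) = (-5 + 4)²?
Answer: 3*I*√19165/2 ≈ 207.66*I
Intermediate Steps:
J(b, C) = -¼ (J(b, C) = -(-5 + 4)²/4 = -¼*(-1)² = -¼*1 = -¼)
√(-43121 + J(172, -43)) = √(-43121 - ¼) = √(-172485/4) = 3*I*√19165/2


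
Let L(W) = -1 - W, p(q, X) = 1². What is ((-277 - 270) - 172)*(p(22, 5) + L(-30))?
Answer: -21570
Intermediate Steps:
p(q, X) = 1
((-277 - 270) - 172)*(p(22, 5) + L(-30)) = ((-277 - 270) - 172)*(1 + (-1 - 1*(-30))) = (-547 - 172)*(1 + (-1 + 30)) = -719*(1 + 29) = -719*30 = -21570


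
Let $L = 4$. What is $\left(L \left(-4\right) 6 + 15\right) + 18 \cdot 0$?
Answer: $-81$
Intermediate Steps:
$\left(L \left(-4\right) 6 + 15\right) + 18 \cdot 0 = \left(4 \left(-4\right) 6 + 15\right) + 18 \cdot 0 = \left(\left(-16\right) 6 + 15\right) + 0 = \left(-96 + 15\right) + 0 = -81 + 0 = -81$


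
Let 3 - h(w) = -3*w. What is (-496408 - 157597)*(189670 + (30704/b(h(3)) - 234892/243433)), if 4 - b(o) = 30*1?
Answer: -390110676778099090/3164629 ≈ -1.2327e+11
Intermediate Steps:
h(w) = 3 + 3*w (h(w) = 3 - (-3)*w = 3 + 3*w)
b(o) = -26 (b(o) = 4 - 30 = -26)
(-496408 - 157597)*(189670 + (30704/b(h(3)) - 234892/243433)) = (-496408 - 157597)*(189670 + (30704/(-26) - 234892/243433)) = -654005*(189670 + (30704*(-1/26) - 234892*1/243433)) = -654005*(189670 + (-15352/13 - 234892/243433)) = -654005*(189670 - 3740237012/3164629) = -654005*596494945418/3164629 = -390110676778099090/3164629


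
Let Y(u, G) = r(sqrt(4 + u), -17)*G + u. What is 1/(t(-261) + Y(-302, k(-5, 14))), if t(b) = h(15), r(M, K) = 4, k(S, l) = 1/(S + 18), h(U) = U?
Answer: -13/3727 ≈ -0.0034881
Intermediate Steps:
k(S, l) = 1/(18 + S)
t(b) = 15
Y(u, G) = u + 4*G (Y(u, G) = 4*G + u = u + 4*G)
1/(t(-261) + Y(-302, k(-5, 14))) = 1/(15 + (-302 + 4/(18 - 5))) = 1/(15 + (-302 + 4/13)) = 1/(15 - 3922/13) = 1/(-3727/13) = -13/3727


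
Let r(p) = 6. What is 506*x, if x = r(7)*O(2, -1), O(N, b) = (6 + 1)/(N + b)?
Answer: 21252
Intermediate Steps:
O(N, b) = 7/(N + b)
x = 42 (x = 6*(7/(2 - 1)) = 6*(7/1) = 6*(7*1) = 6*7 = 42)
506*x = 506*42 = 21252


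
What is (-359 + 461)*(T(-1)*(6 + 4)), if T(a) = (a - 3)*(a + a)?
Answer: 8160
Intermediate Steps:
T(a) = 2*a*(-3 + a) (T(a) = (-3 + a)*(2*a) = 2*a*(-3 + a))
(-359 + 461)*(T(-1)*(6 + 4)) = (-359 + 461)*((2*(-1)*(-3 - 1))*(6 + 4)) = 102*((2*(-1)*(-4))*10) = 102*(8*10) = 102*80 = 8160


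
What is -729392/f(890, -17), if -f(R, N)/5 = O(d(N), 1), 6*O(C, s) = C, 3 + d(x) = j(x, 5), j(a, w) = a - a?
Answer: -1458784/5 ≈ -2.9176e+5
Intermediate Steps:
j(a, w) = 0
d(x) = -3 (d(x) = -3 + 0 = -3)
O(C, s) = C/6
f(R, N) = 5/2 (f(R, N) = -5*(-3)/6 = -5*(-1/2) = 5/2)
-729392/f(890, -17) = -729392/5/2 = -729392*2/5 = -1458784/5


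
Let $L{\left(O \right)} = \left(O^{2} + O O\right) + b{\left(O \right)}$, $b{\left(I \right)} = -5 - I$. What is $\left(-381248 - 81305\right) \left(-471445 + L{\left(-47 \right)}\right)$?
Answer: $216005312705$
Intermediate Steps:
$L{\left(O \right)} = -5 - O + 2 O^{2}$ ($L{\left(O \right)} = \left(O^{2} + O O\right) - \left(5 + O\right) = \left(O^{2} + O^{2}\right) - \left(5 + O\right) = 2 O^{2} - \left(5 + O\right) = -5 - O + 2 O^{2}$)
$\left(-381248 - 81305\right) \left(-471445 + L{\left(-47 \right)}\right) = \left(-381248 - 81305\right) \left(-471445 - \left(-42 - 4418\right)\right) = - 462553 \left(-471445 + \left(-5 + 47 + 2 \cdot 2209\right)\right) = - 462553 \left(-471445 + \left(-5 + 47 + 4418\right)\right) = - 462553 \left(-471445 + 4460\right) = \left(-462553\right) \left(-466985\right) = 216005312705$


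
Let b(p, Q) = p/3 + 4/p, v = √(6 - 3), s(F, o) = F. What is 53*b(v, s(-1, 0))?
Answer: 265*√3/3 ≈ 153.00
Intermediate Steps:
v = √3 ≈ 1.7320
b(p, Q) = 4/p + p/3 (b(p, Q) = p*(⅓) + 4/p = p/3 + 4/p = 4/p + p/3)
53*b(v, s(-1, 0)) = 53*(4/(√3) + √3/3) = 53*(4*(√3/3) + √3/3) = 53*(4*√3/3 + √3/3) = 53*(5*√3/3) = 265*√3/3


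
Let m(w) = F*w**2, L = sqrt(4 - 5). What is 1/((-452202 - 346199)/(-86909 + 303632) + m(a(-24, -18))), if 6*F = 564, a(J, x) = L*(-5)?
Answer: -216723/510097451 ≈ -0.00042487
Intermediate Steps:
L = I (L = sqrt(-1) = I ≈ 1.0*I)
a(J, x) = -5*I (a(J, x) = I*(-5) = -5*I)
F = 94 (F = (1/6)*564 = 94)
m(w) = 94*w**2
1/((-452202 - 346199)/(-86909 + 303632) + m(a(-24, -18))) = 1/((-452202 - 346199)/(-86909 + 303632) + 94*(-5*I)**2) = 1/(-798401/216723 + 94*(-25)) = 1/(-798401*1/216723 - 2350) = 1/(-798401/216723 - 2350) = 1/(-510097451/216723) = -216723/510097451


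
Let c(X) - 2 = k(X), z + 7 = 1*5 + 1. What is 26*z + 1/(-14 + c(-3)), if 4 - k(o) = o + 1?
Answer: -157/6 ≈ -26.167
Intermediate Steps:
k(o) = 3 - o (k(o) = 4 - (o + 1) = 4 - (1 + o) = 4 + (-1 - o) = 3 - o)
z = -1 (z = -7 + (1*5 + 1) = -7 + (5 + 1) = -7 + 6 = -1)
c(X) = 5 - X (c(X) = 2 + (3 - X) = 5 - X)
26*z + 1/(-14 + c(-3)) = 26*(-1) + 1/(-14 + (5 - 1*(-3))) = -26 + 1/(-14 + (5 + 3)) = -26 + 1/(-14 + 8) = -26 + 1/(-6) = -26 - ⅙ = -157/6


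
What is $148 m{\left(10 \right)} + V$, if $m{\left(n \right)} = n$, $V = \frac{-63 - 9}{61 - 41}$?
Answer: $\frac{7382}{5} \approx 1476.4$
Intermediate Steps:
$V = - \frac{18}{5}$ ($V = - \frac{72}{20} = \left(-72\right) \frac{1}{20} = - \frac{18}{5} \approx -3.6$)
$148 m{\left(10 \right)} + V = 148 \cdot 10 - \frac{18}{5} = 1480 - \frac{18}{5} = \frac{7382}{5}$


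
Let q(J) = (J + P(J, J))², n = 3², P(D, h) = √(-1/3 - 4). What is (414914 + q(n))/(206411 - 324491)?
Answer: -311243/88560 - I*√39/19680 ≈ -3.5145 - 0.00031733*I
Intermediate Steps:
P(D, h) = I*√39/3 (P(D, h) = √(-1*⅓ - 4) = √(-⅓ - 4) = √(-13/3) = I*√39/3)
n = 9
q(J) = (J + I*√39/3)²
(414914 + q(n))/(206411 - 324491) = (414914 + (3*9 + I*√39)²/9)/(206411 - 324491) = (414914 + (27 + I*√39)²/9)/(-118080) = (414914 + (27 + I*√39)²/9)*(-1/118080) = -207457/59040 - (27 + I*√39)²/1062720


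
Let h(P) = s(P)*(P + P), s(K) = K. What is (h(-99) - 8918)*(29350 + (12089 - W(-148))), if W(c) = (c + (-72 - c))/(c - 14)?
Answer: 3984565748/9 ≈ 4.4273e+8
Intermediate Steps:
W(c) = -72/(-14 + c)
h(P) = 2*P² (h(P) = P*(P + P) = P*(2*P) = 2*P²)
(h(-99) - 8918)*(29350 + (12089 - W(-148))) = (2*(-99)² - 8918)*(29350 + (12089 - (-72)/(-14 - 148))) = (2*9801 - 8918)*(29350 + (12089 - (-72)/(-162))) = (19602 - 8918)*(29350 + (12089 - (-72)*(-1)/162)) = 10684*(29350 + (12089 - 1*4/9)) = 10684*(29350 + (12089 - 4/9)) = 10684*(29350 + 108797/9) = 10684*(372947/9) = 3984565748/9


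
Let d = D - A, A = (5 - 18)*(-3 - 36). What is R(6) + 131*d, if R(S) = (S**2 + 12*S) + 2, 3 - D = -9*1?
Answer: -64735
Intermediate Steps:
A = 507 (A = -13*(-39) = 507)
D = 12 (D = 3 - (-9) = 3 - 1*(-9) = 3 + 9 = 12)
d = -495 (d = 12 - 1*507 = 12 - 507 = -495)
R(S) = 2 + S**2 + 12*S
R(6) + 131*d = (2 + 6**2 + 12*6) + 131*(-495) = (2 + 36 + 72) - 64845 = 110 - 64845 = -64735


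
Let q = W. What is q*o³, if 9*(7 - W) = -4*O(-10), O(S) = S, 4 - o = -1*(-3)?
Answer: 23/9 ≈ 2.5556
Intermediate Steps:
o = 1 (o = 4 - (-1)*(-3) = 4 - 1*3 = 4 - 3 = 1)
W = 23/9 (W = 7 - (-4)*(-10)/9 = 7 - ⅑*40 = 7 - 40/9 = 23/9 ≈ 2.5556)
q = 23/9 ≈ 2.5556
q*o³ = (23/9)*1³ = (23/9)*1 = 23/9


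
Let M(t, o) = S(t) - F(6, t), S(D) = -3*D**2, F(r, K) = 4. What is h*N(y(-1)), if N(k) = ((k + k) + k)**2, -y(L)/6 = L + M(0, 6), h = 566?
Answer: 4584600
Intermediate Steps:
M(t, o) = -4 - 3*t**2 (M(t, o) = -3*t**2 - 1*4 = -3*t**2 - 4 = -4 - 3*t**2)
y(L) = 24 - 6*L (y(L) = -6*(L + (-4 - 3*0**2)) = -6*(L + (-4 - 3*0)) = -6*(L + (-4 + 0)) = -6*(L - 4) = -6*(-4 + L) = 24 - 6*L)
N(k) = 9*k**2 (N(k) = (2*k + k)**2 = (3*k)**2 = 9*k**2)
h*N(y(-1)) = 566*(9*(24 - 6*(-1))**2) = 566*(9*(24 + 6)**2) = 566*(9*30**2) = 566*(9*900) = 566*8100 = 4584600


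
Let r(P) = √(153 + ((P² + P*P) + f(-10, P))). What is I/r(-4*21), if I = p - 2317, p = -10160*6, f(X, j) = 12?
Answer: -63277*√14277/14277 ≈ -529.58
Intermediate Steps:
p = -60960
r(P) = √(165 + 2*P²) (r(P) = √(153 + ((P² + P*P) + 12)) = √(153 + ((P² + P²) + 12)) = √(153 + (2*P² + 12)) = √(153 + (12 + 2*P²)) = √(165 + 2*P²))
I = -63277 (I = -60960 - 2317 = -63277)
I/r(-4*21) = -63277/√(165 + 2*(-4*21)²) = -63277/√(165 + 2*(-84)²) = -63277/√(165 + 2*7056) = -63277/√(165 + 14112) = -63277*√14277/14277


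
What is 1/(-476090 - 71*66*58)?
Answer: -1/747878 ≈ -1.3371e-6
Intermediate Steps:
1/(-476090 - 71*66*58) = 1/(-476090 - 4686*58) = 1/(-476090 - 271788) = 1/(-747878) = -1/747878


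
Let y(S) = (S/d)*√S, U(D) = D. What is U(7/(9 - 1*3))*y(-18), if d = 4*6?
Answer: -21*I*√2/8 ≈ -3.7123*I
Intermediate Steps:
d = 24
y(S) = S^(3/2)/24 (y(S) = (S/24)*√S = S^(3/2)/24)
U(7/(9 - 1*3))*y(-18) = (7/(9 - 1*3))*((-18)^(3/2)/24) = (7/(9 - 3))*((-54*I*√2)/24) = (7/6)*(-9*I*√2/4) = (7*(⅙))*(-9*I*√2/4) = 7*(-9*I*√2/4)/6 = -21*I*√2/8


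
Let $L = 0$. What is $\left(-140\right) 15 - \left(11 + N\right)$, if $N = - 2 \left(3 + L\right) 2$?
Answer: $-2099$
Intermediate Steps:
$N = -12$ ($N = - 2 \left(3 + 0\right) 2 = - 2 \cdot 3 \cdot 2 = \left(-2\right) 6 = -12$)
$\left(-140\right) 15 - \left(11 + N\right) = \left(-140\right) 15 - -1 = -2100 + \left(-11 + 12\right) = -2100 + 1 = -2099$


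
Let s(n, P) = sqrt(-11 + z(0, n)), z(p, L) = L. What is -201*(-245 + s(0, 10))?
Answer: 49245 - 201*I*sqrt(11) ≈ 49245.0 - 666.64*I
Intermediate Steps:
s(n, P) = sqrt(-11 + n)
-201*(-245 + s(0, 10)) = -201*(-245 + sqrt(-11 + 0)) = -201*(-245 + sqrt(-11)) = -201*(-245 + I*sqrt(11)) = 49245 - 201*I*sqrt(11)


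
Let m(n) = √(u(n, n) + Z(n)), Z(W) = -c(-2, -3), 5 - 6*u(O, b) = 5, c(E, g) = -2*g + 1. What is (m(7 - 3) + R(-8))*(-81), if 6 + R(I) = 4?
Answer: 162 - 81*I*√7 ≈ 162.0 - 214.31*I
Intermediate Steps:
c(E, g) = 1 - 2*g
u(O, b) = 0 (u(O, b) = ⅚ - ⅙*5 = ⅚ - ⅚ = 0)
R(I) = -2 (R(I) = -6 + 4 = -2)
Z(W) = -7 (Z(W) = -(1 - 2*(-3)) = -(1 + 6) = -1*7 = -7)
m(n) = I*√7 (m(n) = √(0 - 7) = √(-7) = I*√7)
(m(7 - 3) + R(-8))*(-81) = (I*√7 - 2)*(-81) = (-2 + I*√7)*(-81) = 162 - 81*I*√7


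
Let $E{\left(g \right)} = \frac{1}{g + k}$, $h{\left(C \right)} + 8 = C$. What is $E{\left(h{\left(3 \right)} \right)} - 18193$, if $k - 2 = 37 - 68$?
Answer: $- \frac{618563}{34} \approx -18193.0$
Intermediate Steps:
$k = -29$ ($k = 2 + \left(37 - 68\right) = 2 - 31 = -29$)
$h{\left(C \right)} = -8 + C$
$E{\left(g \right)} = \frac{1}{-29 + g}$ ($E{\left(g \right)} = \frac{1}{g - 29} = \frac{1}{-29 + g}$)
$E{\left(h{\left(3 \right)} \right)} - 18193 = \frac{1}{-29 + \left(-8 + 3\right)} - 18193 = \frac{1}{-29 - 5} - 18193 = \frac{1}{-34} - 18193 = - \frac{1}{34} - 18193 = - \frac{618563}{34}$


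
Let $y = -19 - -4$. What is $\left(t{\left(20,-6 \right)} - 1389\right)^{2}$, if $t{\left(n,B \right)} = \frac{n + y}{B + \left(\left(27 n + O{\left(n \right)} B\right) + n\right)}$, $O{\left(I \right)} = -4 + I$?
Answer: $\frac{404695728649}{209764} \approx 1.9293 \cdot 10^{6}$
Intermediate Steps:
$y = -15$ ($y = -19 + 4 = -15$)
$t{\left(n,B \right)} = \frac{-15 + n}{B + 28 n + B \left(-4 + n\right)}$ ($t{\left(n,B \right)} = \frac{n - 15}{B + \left(\left(27 n + \left(-4 + n\right) B\right) + n\right)} = \frac{-15 + n}{B + \left(\left(27 n + B \left(-4 + n\right)\right) + n\right)} = \frac{-15 + n}{B + \left(28 n + B \left(-4 + n\right)\right)} = \frac{-15 + n}{B + 28 n + B \left(-4 + n\right)}$)
$\left(t{\left(20,-6 \right)} - 1389\right)^{2} = \left(\frac{-15 + 20}{-6 + 28 \cdot 20 - 6 \left(-4 + 20\right)} - 1389\right)^{2} = \left(\frac{1}{-6 + 560 - 96} \cdot 5 - 1389\right)^{2} = \left(\frac{1}{458} \cdot 5 - 1389\right)^{2} = \left(\frac{5}{458} - 1389\right)^{2} = \left(- \frac{636157}{458}\right)^{2} = \frac{404695728649}{209764}$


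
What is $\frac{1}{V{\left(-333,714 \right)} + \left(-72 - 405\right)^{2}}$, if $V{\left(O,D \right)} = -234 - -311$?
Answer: $\frac{1}{227606} \approx 4.3936 \cdot 10^{-6}$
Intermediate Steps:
$V{\left(O,D \right)} = 77$ ($V{\left(O,D \right)} = -234 + 311 = 77$)
$\frac{1}{V{\left(-333,714 \right)} + \left(-72 - 405\right)^{2}} = \frac{1}{77 + \left(-72 - 405\right)^{2}} = \frac{1}{77 + \left(-477\right)^{2}} = \frac{1}{77 + 227529} = \frac{1}{227606}$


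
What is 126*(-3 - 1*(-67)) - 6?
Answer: 8058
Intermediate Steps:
126*(-3 - 1*(-67)) - 6 = 126*(-3 + 67) - 6 = 126*64 - 6 = 8064 - 6 = 8058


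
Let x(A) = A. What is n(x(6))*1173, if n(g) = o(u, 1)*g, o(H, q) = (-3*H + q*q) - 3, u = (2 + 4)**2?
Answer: -774180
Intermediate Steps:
u = 36 (u = 6**2 = 36)
o(H, q) = -3 + q**2 - 3*H (o(H, q) = (-3*H + q**2) - 3 = (q**2 - 3*H) - 3 = -3 + q**2 - 3*H)
n(g) = -110*g (n(g) = (-3 + 1**2 - 3*36)*g = (-3 + 1 - 108)*g = -110*g)
n(x(6))*1173 = -110*6*1173 = -660*1173 = -774180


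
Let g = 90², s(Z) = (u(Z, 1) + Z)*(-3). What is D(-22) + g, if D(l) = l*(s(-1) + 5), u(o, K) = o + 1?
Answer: 7924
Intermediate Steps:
u(o, K) = 1 + o
s(Z) = -3 - 6*Z (s(Z) = ((1 + Z) + Z)*(-3) = (1 + 2*Z)*(-3) = -3 - 6*Z)
g = 8100
D(l) = 8*l (D(l) = l*((-3 - 6*(-1)) + 5) = l*((-3 + 6) + 5) = l*(3 + 5) = l*8 = 8*l)
D(-22) + g = 8*(-22) + 8100 = -176 + 8100 = 7924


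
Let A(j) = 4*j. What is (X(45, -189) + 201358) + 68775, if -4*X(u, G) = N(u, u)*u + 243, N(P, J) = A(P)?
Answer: 1072189/4 ≈ 2.6805e+5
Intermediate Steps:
N(P, J) = 4*P
X(u, G) = -243/4 - u² (X(u, G) = -((4*u)*u + 243)/4 = -(4*u² + 243)/4 = -(243 + 4*u²)/4 = -243/4 - u²)
(X(45, -189) + 201358) + 68775 = ((-243/4 - 1*45²) + 201358) + 68775 = ((-243/4 - 1*2025) + 201358) + 68775 = ((-243/4 - 2025) + 201358) + 68775 = (-8343/4 + 201358) + 68775 = 797089/4 + 68775 = 1072189/4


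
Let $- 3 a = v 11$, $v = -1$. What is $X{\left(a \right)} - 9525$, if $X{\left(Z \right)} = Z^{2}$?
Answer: $- \frac{85604}{9} \approx -9511.6$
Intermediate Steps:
$a = \frac{11}{3}$ ($a = - \frac{\left(-1\right) 11}{3} = \left(- \frac{1}{3}\right) \left(-11\right) = \frac{11}{3} \approx 3.6667$)
$X{\left(a \right)} - 9525 = \left(\frac{11}{3}\right)^{2} - 9525 = \frac{121}{9} - 9525 = - \frac{85604}{9}$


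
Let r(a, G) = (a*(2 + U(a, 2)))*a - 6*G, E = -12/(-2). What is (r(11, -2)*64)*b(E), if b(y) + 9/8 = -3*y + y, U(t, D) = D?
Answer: -416640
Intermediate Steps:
E = 6 (E = -12*(-1/2) = 6)
r(a, G) = -6*G + 4*a**2 (r(a, G) = (a*(2 + 2))*a - 6*G = (a*4)*a - 6*G = (4*a)*a - 6*G = 4*a**2 - 6*G = -6*G + 4*a**2)
b(y) = -9/8 - 2*y (b(y) = -9/8 + (-3*y + y) = -9/8 - 2*y)
(r(11, -2)*64)*b(E) = ((-6*(-2) + 4*11**2)*64)*(-9/8 - 2*6) = ((12 + 4*121)*64)*(-9/8 - 12) = ((12 + 484)*64)*(-105/8) = (496*64)*(-105/8) = 31744*(-105/8) = -416640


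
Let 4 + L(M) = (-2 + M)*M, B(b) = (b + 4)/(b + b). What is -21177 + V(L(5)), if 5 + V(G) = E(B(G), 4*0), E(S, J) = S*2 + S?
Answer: -465959/22 ≈ -21180.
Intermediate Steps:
B(b) = (4 + b)/(2*b) (B(b) = (4 + b)/((2*b)) = (4 + b)*(1/(2*b)) = (4 + b)/(2*b))
L(M) = -4 + M*(-2 + M) (L(M) = -4 + (-2 + M)*M = -4 + M*(-2 + M))
E(S, J) = 3*S (E(S, J) = 2*S + S = 3*S)
V(G) = -5 + 3*(4 + G)/(2*G) (V(G) = -5 + 3*((4 + G)/(2*G)) = -5 + 3*(4 + G)/(2*G))
-21177 + V(L(5)) = -21177 + (-7/2 + 6/(-4 + 5² - 2*5)) = -21177 + (-7/2 + 6/(-4 + 25 - 10)) = -21177 + (-7/2 + 6/11) = -21177 - 65/22 = -465959/22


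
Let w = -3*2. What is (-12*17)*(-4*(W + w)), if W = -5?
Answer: -8976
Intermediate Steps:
w = -6
(-12*17)*(-4*(W + w)) = (-12*17)*(-4*(-5 - 6)) = -(-816)*(-11) = -204*44 = -8976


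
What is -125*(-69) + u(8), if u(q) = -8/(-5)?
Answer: 43133/5 ≈ 8626.6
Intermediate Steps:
u(q) = 8/5 (u(q) = -8*(-⅕) = 8/5)
-125*(-69) + u(8) = -125*(-69) + 8/5 = 8625 + 8/5 = 43133/5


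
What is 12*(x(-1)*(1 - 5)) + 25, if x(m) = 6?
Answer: -263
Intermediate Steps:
12*(x(-1)*(1 - 5)) + 25 = 12*(6*(1 - 5)) + 25 = 12*(6*(-4)) + 25 = 12*(-24) + 25 = -288 + 25 = -263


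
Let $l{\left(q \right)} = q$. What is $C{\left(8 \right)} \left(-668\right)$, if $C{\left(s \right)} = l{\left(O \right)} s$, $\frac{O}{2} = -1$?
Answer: $10688$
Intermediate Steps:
$O = -2$ ($O = 2 \left(-1\right) = -2$)
$C{\left(s \right)} = - 2 s$
$C{\left(8 \right)} \left(-668\right) = \left(-2\right) 8 \left(-668\right) = \left(-16\right) \left(-668\right) = 10688$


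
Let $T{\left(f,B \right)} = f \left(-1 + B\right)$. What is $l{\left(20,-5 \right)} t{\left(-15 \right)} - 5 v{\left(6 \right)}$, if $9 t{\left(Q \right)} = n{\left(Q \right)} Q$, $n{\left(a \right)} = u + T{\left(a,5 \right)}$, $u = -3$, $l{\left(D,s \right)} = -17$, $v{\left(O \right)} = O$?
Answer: $-1815$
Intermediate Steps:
$n{\left(a \right)} = -3 + 4 a$ ($n{\left(a \right)} = -3 + a \left(-1 + 5\right) = -3 + a 4 = -3 + 4 a$)
$t{\left(Q \right)} = \frac{Q \left(-3 + 4 Q\right)}{9}$ ($t{\left(Q \right)} = \frac{\left(-3 + 4 Q\right) Q}{9} = \frac{Q \left(-3 + 4 Q\right)}{9}$)
$l{\left(20,-5 \right)} t{\left(-15 \right)} - 5 v{\left(6 \right)} = - 17 \cdot \frac{1}{9} \left(-15\right) \left(-3 + 4 \left(-15\right)\right) - 30 = - 17 \cdot \frac{1}{9} \left(-15\right) \left(-3 - 60\right) - 30 = - 17 \cdot \frac{1}{9} \left(-15\right) \left(-63\right) - 30 = \left(-17\right) 105 - 30 = -1785 - 30 = -1815$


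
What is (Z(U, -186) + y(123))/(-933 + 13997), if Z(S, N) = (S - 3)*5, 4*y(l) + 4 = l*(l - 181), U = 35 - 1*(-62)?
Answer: -2629/26128 ≈ -0.10062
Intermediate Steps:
U = 97 (U = 35 + 62 = 97)
y(l) = -1 + l*(-181 + l)/4 (y(l) = -1 + (l*(l - 181))/4 = -1 + (l*(-181 + l))/4 = -1 + l*(-181 + l)/4)
Z(S, N) = -15 + 5*S (Z(S, N) = (-3 + S)*5 = -15 + 5*S)
(Z(U, -186) + y(123))/(-933 + 13997) = ((-15 + 5*97) + (-1 - 181/4*123 + (¼)*123²))/(-933 + 13997) = ((-15 + 485) + (-1 - 22263/4 + (¼)*15129))/13064 = (470 + (-1 - 22263/4 + 15129/4))*(1/13064) = (470 - 3569/2)*(1/13064) = -2629/2*1/13064 = -2629/26128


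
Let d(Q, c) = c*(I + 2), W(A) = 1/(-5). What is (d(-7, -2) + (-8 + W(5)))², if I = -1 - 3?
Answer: 441/25 ≈ 17.640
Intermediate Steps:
W(A) = -⅕
I = -4
d(Q, c) = -2*c (d(Q, c) = c*(-4 + 2) = c*(-2) = -2*c)
(d(-7, -2) + (-8 + W(5)))² = (-2*(-2) + (-8 - ⅕))² = (4 - 41/5)² = (-21/5)² = 441/25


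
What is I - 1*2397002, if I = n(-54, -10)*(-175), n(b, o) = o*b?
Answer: -2491502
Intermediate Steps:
n(b, o) = b*o
I = -94500 (I = -54*(-10)*(-175) = 540*(-175) = -94500)
I - 1*2397002 = -94500 - 1*2397002 = -94500 - 2397002 = -2491502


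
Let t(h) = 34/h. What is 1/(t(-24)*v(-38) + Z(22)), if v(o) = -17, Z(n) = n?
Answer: 12/553 ≈ 0.021700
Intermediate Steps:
1/(t(-24)*v(-38) + Z(22)) = 1/((34/(-24))*(-17) + 22) = 1/((34*(-1/24))*(-17) + 22) = 1/(-17/12*(-17) + 22) = 1/(289/12 + 22) = 1/(553/12) = 12/553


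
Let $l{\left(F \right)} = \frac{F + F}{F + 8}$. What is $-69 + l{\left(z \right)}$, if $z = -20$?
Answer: $- \frac{197}{3} \approx -65.667$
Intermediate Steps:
$l{\left(F \right)} = \frac{2 F}{8 + F}$
$-69 + l{\left(z \right)} = -69 + 2 \left(-20\right) \frac{1}{8 - 20} = -69 + 2 \left(-20\right) \frac{1}{-12} = -69 + 2 \left(-20\right) \left(- \frac{1}{12}\right) = -69 + \frac{10}{3} = - \frac{197}{3}$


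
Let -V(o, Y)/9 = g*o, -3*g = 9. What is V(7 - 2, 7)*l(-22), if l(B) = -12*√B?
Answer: -1620*I*√22 ≈ -7598.5*I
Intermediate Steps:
g = -3 (g = -⅓*9 = -3)
V(o, Y) = 27*o (V(o, Y) = -(-27)*o = 27*o)
V(7 - 2, 7)*l(-22) = (27*(7 - 2))*(-12*I*√22) = (27*5)*(-12*I*√22) = 135*(-12*I*√22) = -1620*I*√22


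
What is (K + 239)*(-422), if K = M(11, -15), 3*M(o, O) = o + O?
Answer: -300886/3 ≈ -1.0030e+5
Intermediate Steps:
M(o, O) = O/3 + o/3 (M(o, O) = (o + O)/3 = (O + o)/3 = O/3 + o/3)
K = -4/3 (K = (⅓)*(-15) + (⅓)*11 = -5 + 11/3 = -4/3 ≈ -1.3333)
(K + 239)*(-422) = (-4/3 + 239)*(-422) = (713/3)*(-422) = -300886/3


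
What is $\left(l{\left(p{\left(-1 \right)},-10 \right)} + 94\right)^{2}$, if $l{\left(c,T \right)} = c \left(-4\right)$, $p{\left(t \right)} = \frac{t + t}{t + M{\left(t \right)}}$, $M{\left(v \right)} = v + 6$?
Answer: $9216$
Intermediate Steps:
$M{\left(v \right)} = 6 + v$
$p{\left(t \right)} = \frac{2 t}{6 + 2 t}$ ($p{\left(t \right)} = \frac{t + t}{t + \left(6 + t\right)} = \frac{2 t}{6 + 2 t}$)
$l{\left(c,T \right)} = - 4 c$
$\left(l{\left(p{\left(-1 \right)},-10 \right)} + 94\right)^{2} = \left(- 4 \left(- \frac{1}{3 - 1}\right) + 94\right)^{2} = \left(- 4 \left(- \frac{1}{2}\right) + 94\right)^{2} = \left(- 4 \left(\left(-1\right) \frac{1}{2}\right) + 94\right)^{2} = \left(\left(-4\right) \left(- \frac{1}{2}\right) + 94\right)^{2} = \left(2 + 94\right)^{2} = 96^{2} = 9216$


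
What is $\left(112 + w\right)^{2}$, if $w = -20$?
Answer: $8464$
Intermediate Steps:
$\left(112 + w\right)^{2} = \left(112 - 20\right)^{2} = 92^{2} = 8464$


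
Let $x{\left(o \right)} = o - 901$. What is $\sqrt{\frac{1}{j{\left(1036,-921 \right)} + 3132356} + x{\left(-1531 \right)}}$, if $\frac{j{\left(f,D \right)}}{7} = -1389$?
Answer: $\frac{i \sqrt{28197425948415}}{107677} \approx 49.315 i$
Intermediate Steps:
$j{\left(f,D \right)} = -9723$ ($j{\left(f,D \right)} = 7 \left(-1389\right) = -9723$)
$x{\left(o \right)} = -901 + o$
$\sqrt{\frac{1}{j{\left(1036,-921 \right)} + 3132356} + x{\left(-1531 \right)}} = \sqrt{\frac{1}{-9723 + 3132356} - 2432} = \sqrt{\frac{1}{3122633} - 2432} = \sqrt{- \frac{7594243455}{3122633}} = \frac{i \sqrt{28197425948415}}{107677}$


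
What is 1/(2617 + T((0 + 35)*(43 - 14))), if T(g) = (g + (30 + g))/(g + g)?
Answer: 203/531457 ≈ 0.00038197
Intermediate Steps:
T(g) = (30 + 2*g)/(2*g) (T(g) = (30 + 2*g)/((2*g)) = (30 + 2*g)*(1/(2*g)) = (30 + 2*g)/(2*g))
1/(2617 + T((0 + 35)*(43 - 14))) = 1/(2617 + (15 + (0 + 35)*(43 - 14))/(((0 + 35)*(43 - 14)))) = 1/(2617 + (15 + 35*29)/((35*29))) = 1/(2617 + (15 + 1015)/1015) = 1/(2617 + (1/1015)*1030) = 1/(2617 + 206/203) = 1/(531457/203) = 203/531457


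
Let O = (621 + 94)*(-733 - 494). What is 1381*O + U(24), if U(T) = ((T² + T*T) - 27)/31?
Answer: -37558303230/31 ≈ -1.2116e+9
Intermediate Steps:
O = -877305 (O = 715*(-1227) = -877305)
U(T) = -27/31 + 2*T²/31 (U(T) = ((T² + T²) - 27)*(1/31) = (2*T² - 27)*(1/31) = (-27 + 2*T²)*(1/31) = -27/31 + 2*T²/31)
1381*O + U(24) = 1381*(-877305) + (-27/31 + (2/31)*24²) = -1211558205 + (-27/31 + (2/31)*576) = -1211558205 + (-27/31 + 1152/31) = -1211558205 + 1125/31 = -37558303230/31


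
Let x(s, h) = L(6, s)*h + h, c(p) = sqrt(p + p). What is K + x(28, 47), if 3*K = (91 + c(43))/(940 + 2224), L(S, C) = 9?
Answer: 637333/1356 + sqrt(86)/9492 ≈ 470.01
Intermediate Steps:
c(p) = sqrt(2)*sqrt(p) (c(p) = sqrt(2*p) = sqrt(2)*sqrt(p))
x(s, h) = 10*h (x(s, h) = 9*h + h = 10*h)
K = 13/1356 + sqrt(86)/9492 (K = ((91 + sqrt(2)*sqrt(43))/(940 + 2224))/3 = ((91 + sqrt(86))/3164)/3 = ((91 + sqrt(86))*(1/3164))/3 = (13/452 + sqrt(86)/3164)/3 = 13/1356 + sqrt(86)/9492 ≈ 0.010564)
K + x(28, 47) = (13/1356 + sqrt(86)/9492) + 10*47 = (13/1356 + sqrt(86)/9492) + 470 = 637333/1356 + sqrt(86)/9492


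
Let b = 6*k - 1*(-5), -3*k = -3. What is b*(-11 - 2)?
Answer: -143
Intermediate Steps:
k = 1 (k = -1/3*(-3) = 1)
b = 11 (b = 6*1 - 1*(-5) = 6 + 5 = 11)
b*(-11 - 2) = 11*(-11 - 2) = 11*(-13) = -143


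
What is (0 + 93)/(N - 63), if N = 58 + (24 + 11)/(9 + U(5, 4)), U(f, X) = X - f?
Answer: -744/5 ≈ -148.80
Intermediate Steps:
N = 499/8 (N = 58 + (24 + 11)/(9 + (4 - 1*5)) = 58 + 35/(9 + (4 - 5)) = 58 + 35/(9 - 1) = 58 + 35/8 = 499/8 ≈ 62.375)
(0 + 93)/(N - 63) = (0 + 93)/(499/8 - 63) = 93/(-5/8) = -8/5*93 = -744/5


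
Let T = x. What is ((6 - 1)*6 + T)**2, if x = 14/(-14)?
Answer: 841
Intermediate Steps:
x = -1 (x = 14*(-1/14) = -1)
T = -1
((6 - 1)*6 + T)**2 = ((6 - 1)*6 - 1)**2 = (5*6 - 1)**2 = (30 - 1)**2 = 29**2 = 841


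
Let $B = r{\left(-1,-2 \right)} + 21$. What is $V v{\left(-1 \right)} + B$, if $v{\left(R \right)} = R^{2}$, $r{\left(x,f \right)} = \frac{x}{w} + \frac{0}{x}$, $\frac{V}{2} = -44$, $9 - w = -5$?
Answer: $- \frac{939}{14} \approx -67.071$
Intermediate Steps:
$w = 14$ ($w = 9 - -5 = 9 + 5 = 14$)
$V = -88$ ($V = 2 \left(-44\right) = -88$)
$r{\left(x,f \right)} = \frac{x}{14}$ ($r{\left(x,f \right)} = \frac{x}{14} + \frac{0}{x} = x \frac{1}{14} + 0 = \frac{x}{14} + 0 = \frac{x}{14}$)
$B = \frac{293}{14}$ ($B = \frac{1}{14} \left(-1\right) + 21 = - \frac{1}{14} + 21 = \frac{293}{14} \approx 20.929$)
$V v{\left(-1 \right)} + B = - 88 \left(-1\right)^{2} + \frac{293}{14} = \left(-88\right) 1 + \frac{293}{14} = -88 + \frac{293}{14} = - \frac{939}{14}$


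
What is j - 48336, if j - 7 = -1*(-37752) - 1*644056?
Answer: -654633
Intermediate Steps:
j = -606297 (j = 7 + (-1*(-37752) - 1*644056) = 7 + (37752 - 644056) = 7 - 606304 = -606297)
j - 48336 = -606297 - 48336 = -654633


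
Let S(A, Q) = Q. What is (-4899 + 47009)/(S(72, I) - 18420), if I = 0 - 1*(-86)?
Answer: -21055/9167 ≈ -2.2968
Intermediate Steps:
I = 86 (I = 0 + 86 = 86)
(-4899 + 47009)/(S(72, I) - 18420) = (-4899 + 47009)/(86 - 18420) = 42110/(-18334) = 42110*(-1/18334) = -21055/9167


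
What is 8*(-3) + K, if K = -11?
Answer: -35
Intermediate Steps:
8*(-3) + K = 8*(-3) - 11 = -24 - 11 = -35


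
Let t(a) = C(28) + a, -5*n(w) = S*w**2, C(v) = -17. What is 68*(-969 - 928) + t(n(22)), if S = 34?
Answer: -661521/5 ≈ -1.3230e+5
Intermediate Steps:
n(w) = -34*w**2/5
t(a) = -17 + a
68*(-969 - 928) + t(n(22)) = 68*(-969 - 928) + (-17 - 34/5*22**2) = 68*(-1897) + (-17 - 34/5*484) = -128996 + (-17 - 16456/5) = -128996 - 16541/5 = -661521/5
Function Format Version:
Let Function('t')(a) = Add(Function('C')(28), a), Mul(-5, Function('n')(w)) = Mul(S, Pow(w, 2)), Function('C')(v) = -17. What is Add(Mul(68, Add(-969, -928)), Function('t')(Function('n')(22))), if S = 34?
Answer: Rational(-661521, 5) ≈ -1.3230e+5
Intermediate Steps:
Function('n')(w) = Mul(Rational(-34, 5), Pow(w, 2)) (Function('n')(w) = Mul(Rational(-1, 5), Mul(34, Pow(w, 2))) = Mul(Rational(-34, 5), Pow(w, 2)))
Function('t')(a) = Add(-17, a)
Add(Mul(68, Add(-969, -928)), Function('t')(Function('n')(22))) = Add(Mul(68, Add(-969, -928)), Add(-17, Mul(Rational(-34, 5), Pow(22, 2)))) = Add(Mul(68, -1897), Add(-17, Mul(Rational(-34, 5), 484))) = Add(-128996, Add(-17, Rational(-16456, 5))) = Add(-128996, Rational(-16541, 5)) = Rational(-661521, 5)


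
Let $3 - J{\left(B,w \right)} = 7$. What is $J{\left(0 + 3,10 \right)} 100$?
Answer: $-400$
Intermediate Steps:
$J{\left(B,w \right)} = -4$ ($J{\left(B,w \right)} = 3 - 7 = -4$)
$J{\left(0 + 3,10 \right)} 100 = \left(-4\right) 100 = -400$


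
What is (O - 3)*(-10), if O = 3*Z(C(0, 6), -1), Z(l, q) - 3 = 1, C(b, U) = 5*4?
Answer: -90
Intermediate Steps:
C(b, U) = 20
Z(l, q) = 4 (Z(l, q) = 3 + 1 = 4)
O = 12 (O = 3*4 = 12)
(O - 3)*(-10) = (12 - 3)*(-10) = 9*(-10) = -90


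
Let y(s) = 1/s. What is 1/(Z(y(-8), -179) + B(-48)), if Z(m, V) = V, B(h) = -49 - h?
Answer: -1/180 ≈ -0.0055556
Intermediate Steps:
1/(Z(y(-8), -179) + B(-48)) = 1/(-179 + (-49 - 1*(-48))) = 1/(-179 + (-49 + 48)) = 1/(-179 - 1) = 1/(-180) = -1/180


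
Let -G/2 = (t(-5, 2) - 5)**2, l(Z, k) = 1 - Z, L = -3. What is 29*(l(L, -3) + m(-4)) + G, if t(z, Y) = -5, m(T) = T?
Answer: -200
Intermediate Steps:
G = -200 (G = -2*(-5 - 5)**2 = -2*(-10)**2 = -2*100 = -200)
29*(l(L, -3) + m(-4)) + G = 29*((1 - 1*(-3)) - 4) - 200 = 29*((1 + 3) - 4) - 200 = 29*(4 - 4) - 200 = 29*0 - 200 = 0 - 200 = -200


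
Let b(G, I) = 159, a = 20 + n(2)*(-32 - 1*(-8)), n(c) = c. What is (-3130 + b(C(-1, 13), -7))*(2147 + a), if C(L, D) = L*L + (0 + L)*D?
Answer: -6295549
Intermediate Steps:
C(L, D) = L² + D*L (C(L, D) = L² + L*D = L² + D*L)
a = -28 (a = 20 + 2*(-32 - 1*(-8)) = 20 + 2*(-32 + 8) = 20 + 2*(-24) = 20 - 48 = -28)
(-3130 + b(C(-1, 13), -7))*(2147 + a) = (-3130 + 159)*(2147 - 28) = -2971*2119 = -6295549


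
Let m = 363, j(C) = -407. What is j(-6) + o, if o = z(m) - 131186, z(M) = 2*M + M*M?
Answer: 902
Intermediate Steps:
z(M) = M**2 + 2*M (z(M) = 2*M + M**2 = M**2 + 2*M)
o = 1309 (o = 363*(2 + 363) - 131186 = 363*365 - 131186 = 132495 - 131186 = 1309)
j(-6) + o = -407 + 1309 = 902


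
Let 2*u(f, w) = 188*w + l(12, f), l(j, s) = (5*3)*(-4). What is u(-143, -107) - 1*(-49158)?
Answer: 39070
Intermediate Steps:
l(j, s) = -60 (l(j, s) = 15*(-4) = -60)
u(f, w) = -30 + 94*w (u(f, w) = (188*w - 60)/2 = (-60 + 188*w)/2 = -30 + 94*w)
u(-143, -107) - 1*(-49158) = (-30 + 94*(-107)) - 1*(-49158) = (-30 - 10058) + 49158 = -10088 + 49158 = 39070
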